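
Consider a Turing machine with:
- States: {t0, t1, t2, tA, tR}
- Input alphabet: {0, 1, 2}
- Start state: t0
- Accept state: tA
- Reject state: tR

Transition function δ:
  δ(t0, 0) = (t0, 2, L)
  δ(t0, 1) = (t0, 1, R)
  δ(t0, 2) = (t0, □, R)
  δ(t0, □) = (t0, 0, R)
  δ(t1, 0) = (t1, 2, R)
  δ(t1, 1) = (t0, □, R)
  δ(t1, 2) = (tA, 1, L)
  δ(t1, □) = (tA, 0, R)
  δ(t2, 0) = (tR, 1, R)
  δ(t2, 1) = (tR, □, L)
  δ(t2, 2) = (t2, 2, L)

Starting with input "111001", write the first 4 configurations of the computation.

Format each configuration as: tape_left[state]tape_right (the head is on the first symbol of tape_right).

Transitions applied:
Step 1: δ(t0, 1) = (t0, 1, R)
Step 2: δ(t0, 1) = (t0, 1, R)
Step 3: δ(t0, 1) = (t0, 1, R)

The first 4 configurations are:
[t0]111001 ⊢ 1[t0]11001 ⊢ 11[t0]1001 ⊢ 111[t0]001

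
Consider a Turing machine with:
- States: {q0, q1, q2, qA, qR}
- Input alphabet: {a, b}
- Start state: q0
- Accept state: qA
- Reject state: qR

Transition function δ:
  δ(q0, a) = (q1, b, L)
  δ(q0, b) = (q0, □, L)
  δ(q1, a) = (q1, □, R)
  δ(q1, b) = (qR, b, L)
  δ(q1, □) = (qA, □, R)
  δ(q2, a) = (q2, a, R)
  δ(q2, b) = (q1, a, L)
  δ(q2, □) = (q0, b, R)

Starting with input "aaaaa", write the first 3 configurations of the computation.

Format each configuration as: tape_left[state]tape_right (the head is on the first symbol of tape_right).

Transitions applied:
Step 1: δ(q0, a) = (q1, b, L)
Step 2: δ(q1, □) = (qA, □, R)

The first 3 configurations are:
[q0]aaaaa ⊢ [q1]□baaaa ⊢ □[qA]baaaa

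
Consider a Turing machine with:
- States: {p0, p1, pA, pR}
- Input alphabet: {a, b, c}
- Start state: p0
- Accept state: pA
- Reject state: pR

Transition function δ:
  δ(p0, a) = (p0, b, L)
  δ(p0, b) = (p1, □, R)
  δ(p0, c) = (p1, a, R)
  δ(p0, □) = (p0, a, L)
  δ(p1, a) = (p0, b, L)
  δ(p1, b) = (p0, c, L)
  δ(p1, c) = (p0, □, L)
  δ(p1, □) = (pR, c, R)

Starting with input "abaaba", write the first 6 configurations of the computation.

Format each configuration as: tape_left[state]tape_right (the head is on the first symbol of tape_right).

Transitions applied:
Step 1: δ(p0, a) = (p0, b, L)
Step 2: δ(p0, □) = (p0, a, L)
Step 3: δ(p0, □) = (p0, a, L)
Step 4: δ(p0, □) = (p0, a, L)
Step 5: δ(p0, □) = (p0, a, L)

The first 6 configurations are:
[p0]abaaba ⊢ [p0]□bbaaba ⊢ [p0]□abbaaba ⊢ [p0]□aabbaaba ⊢ [p0]□aaabbaaba ⊢ [p0]□aaaabbaaba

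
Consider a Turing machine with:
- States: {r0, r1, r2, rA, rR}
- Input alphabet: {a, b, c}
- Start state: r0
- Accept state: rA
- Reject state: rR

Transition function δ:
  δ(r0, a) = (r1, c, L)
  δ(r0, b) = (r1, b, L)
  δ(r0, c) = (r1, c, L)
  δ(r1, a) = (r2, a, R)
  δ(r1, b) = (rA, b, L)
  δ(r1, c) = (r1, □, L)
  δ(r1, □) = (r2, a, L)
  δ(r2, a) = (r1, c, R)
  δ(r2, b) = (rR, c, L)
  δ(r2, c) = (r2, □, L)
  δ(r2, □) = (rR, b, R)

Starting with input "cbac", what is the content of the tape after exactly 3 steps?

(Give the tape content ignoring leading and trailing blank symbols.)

Execution trace:
Initial: [r0]cbac
Step 1: δ(r0, c) = (r1, c, L) → [r1]□cbac
Step 2: δ(r1, □) = (r2, a, L) → [r2]□acbac
Step 3: δ(r2, □) = (rR, b, R) → b[rR]acbac

The machine reaches the reject state rR and halts.

After 3 steps, the tape (ignoring leading/trailing blanks) is: bacbac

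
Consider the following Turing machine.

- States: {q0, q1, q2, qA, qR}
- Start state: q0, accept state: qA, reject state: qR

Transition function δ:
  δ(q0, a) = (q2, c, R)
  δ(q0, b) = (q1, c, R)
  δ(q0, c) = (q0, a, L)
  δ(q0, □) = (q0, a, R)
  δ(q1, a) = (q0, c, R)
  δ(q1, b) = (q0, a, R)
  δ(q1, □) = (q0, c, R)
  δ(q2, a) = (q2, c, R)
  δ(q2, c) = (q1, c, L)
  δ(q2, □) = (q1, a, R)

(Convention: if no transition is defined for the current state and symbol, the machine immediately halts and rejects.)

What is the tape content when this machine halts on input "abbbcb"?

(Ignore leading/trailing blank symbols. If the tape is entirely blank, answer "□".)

Execution trace:
Initial: [q0]abbbcb
Step 1: δ(q0, a) = (q2, c, R) → c[q2]bbbcb

No transition is defined for δ(q2, b). By convention the machine halts and rejects.

Final tape (ignoring leading/trailing blanks): cbbbcb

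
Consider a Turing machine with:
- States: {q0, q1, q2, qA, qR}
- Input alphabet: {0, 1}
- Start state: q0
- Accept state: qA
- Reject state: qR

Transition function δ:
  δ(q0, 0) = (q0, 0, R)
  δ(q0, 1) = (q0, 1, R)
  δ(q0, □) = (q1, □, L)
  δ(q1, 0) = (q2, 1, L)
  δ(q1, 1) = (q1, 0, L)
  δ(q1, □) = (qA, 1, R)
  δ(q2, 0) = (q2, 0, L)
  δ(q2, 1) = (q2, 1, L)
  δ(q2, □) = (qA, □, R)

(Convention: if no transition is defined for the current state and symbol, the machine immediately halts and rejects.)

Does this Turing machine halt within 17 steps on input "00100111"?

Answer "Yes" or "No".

Execution trace:
Initial: [q0]00100111
Step 1: δ(q0, 0) = (q0, 0, R) → 0[q0]0100111
Step 2: δ(q0, 0) = (q0, 0, R) → 00[q0]100111
Step 3: δ(q0, 1) = (q0, 1, R) → 001[q0]00111
Step 4: δ(q0, 0) = (q0, 0, R) → 0010[q0]0111
Step 5: δ(q0, 0) = (q0, 0, R) → 00100[q0]111
Step 6: δ(q0, 1) = (q0, 1, R) → 001001[q0]11
Step 7: δ(q0, 1) = (q0, 1, R) → 0010011[q0]1
Step 8: δ(q0, 1) = (q0, 1, R) → 00100111[q0]□
Step 9: δ(q0, □) = (q1, □, L) → 0010011[q1]1□
Step 10: δ(q1, 1) = (q1, 0, L) → 001001[q1]10□
Step 11: δ(q1, 1) = (q1, 0, L) → 00100[q1]100□
Step 12: δ(q1, 1) = (q1, 0, L) → 0010[q1]0000□
Step 13: δ(q1, 0) = (q2, 1, L) → 001[q2]01000□
Step 14: δ(q2, 0) = (q2, 0, L) → 00[q2]101000□
Step 15: δ(q2, 1) = (q2, 1, L) → 0[q2]0101000□
Step 16: δ(q2, 0) = (q2, 0, L) → [q2]00101000□
Step 17: δ(q2, 0) = (q2, 0, L) → [q2]□00101000□

The machine has not reached a halting state after 17 steps.
The machine did not halt within the 17-step bound.

Answer: No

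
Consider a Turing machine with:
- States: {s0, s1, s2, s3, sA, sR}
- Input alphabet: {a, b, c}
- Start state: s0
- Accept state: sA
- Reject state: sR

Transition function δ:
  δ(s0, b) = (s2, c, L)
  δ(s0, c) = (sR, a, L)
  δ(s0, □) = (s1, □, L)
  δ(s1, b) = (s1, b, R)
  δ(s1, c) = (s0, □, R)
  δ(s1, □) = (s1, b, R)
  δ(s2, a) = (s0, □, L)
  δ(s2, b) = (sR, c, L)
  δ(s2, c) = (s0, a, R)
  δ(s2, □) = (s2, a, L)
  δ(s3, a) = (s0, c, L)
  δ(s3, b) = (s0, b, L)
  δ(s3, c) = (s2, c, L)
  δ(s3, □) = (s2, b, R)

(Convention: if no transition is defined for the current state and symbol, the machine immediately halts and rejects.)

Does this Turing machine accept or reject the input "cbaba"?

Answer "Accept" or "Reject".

Execution trace:
Initial: [s0]cbaba
Step 1: δ(s0, c) = (sR, a, L) → [sR]□ababa

The machine reaches the reject state sR and halts.

Answer: Reject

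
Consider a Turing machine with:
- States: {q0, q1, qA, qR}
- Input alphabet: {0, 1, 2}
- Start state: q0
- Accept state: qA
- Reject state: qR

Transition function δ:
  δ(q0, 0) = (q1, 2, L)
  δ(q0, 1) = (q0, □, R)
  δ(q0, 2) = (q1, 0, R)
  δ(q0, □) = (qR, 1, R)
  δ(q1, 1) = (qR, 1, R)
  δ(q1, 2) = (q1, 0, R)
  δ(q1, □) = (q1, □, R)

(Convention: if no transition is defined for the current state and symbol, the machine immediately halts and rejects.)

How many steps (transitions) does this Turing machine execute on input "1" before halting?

Execution trace:
Initial: [q0]1
Step 1: δ(q0, 1) = (q0, □, R) → □[q0]□
Step 2: δ(q0, □) = (qR, 1, R) → □1[qR]□

The machine reaches the reject state qR and halts.

The machine executed 2 steps before halting.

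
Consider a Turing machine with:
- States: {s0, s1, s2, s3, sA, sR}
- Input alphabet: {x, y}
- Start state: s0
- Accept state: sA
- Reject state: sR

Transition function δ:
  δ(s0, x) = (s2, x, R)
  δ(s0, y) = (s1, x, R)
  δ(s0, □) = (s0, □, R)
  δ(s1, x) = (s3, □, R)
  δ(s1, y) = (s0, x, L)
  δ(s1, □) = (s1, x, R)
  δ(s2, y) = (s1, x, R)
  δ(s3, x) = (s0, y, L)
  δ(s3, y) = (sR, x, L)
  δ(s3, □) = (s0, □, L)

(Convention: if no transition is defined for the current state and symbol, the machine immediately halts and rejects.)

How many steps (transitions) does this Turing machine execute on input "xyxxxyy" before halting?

Execution trace:
Initial: [s0]xyxxxyy
Step 1: δ(s0, x) = (s2, x, R) → x[s2]yxxxyy
Step 2: δ(s2, y) = (s1, x, R) → xx[s1]xxxyy
Step 3: δ(s1, x) = (s3, □, R) → xx□[s3]xxyy
Step 4: δ(s3, x) = (s0, y, L) → xx[s0]□yxyy
Step 5: δ(s0, □) = (s0, □, R) → xx□[s0]yxyy
Step 6: δ(s0, y) = (s1, x, R) → xx□x[s1]xyy
Step 7: δ(s1, x) = (s3, □, R) → xx□x□[s3]yy
Step 8: δ(s3, y) = (sR, x, L) → xx□x[sR]□xy

The machine reaches the reject state sR and halts.

The machine executed 8 steps before halting.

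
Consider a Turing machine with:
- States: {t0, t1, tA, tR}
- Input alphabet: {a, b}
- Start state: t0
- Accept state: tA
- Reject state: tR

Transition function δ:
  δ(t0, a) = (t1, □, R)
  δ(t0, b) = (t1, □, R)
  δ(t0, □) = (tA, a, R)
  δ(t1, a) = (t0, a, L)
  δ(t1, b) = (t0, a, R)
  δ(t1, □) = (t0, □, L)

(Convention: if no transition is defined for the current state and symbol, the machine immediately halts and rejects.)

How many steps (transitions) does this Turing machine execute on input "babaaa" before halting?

Execution trace:
Initial: [t0]babaaa
Step 1: δ(t0, b) = (t1, □, R) → □[t1]abaaa
Step 2: δ(t1, a) = (t0, a, L) → [t0]□abaaa
Step 3: δ(t0, □) = (tA, a, R) → a[tA]abaaa

The machine reaches the accept state tA and halts.

The machine executed 3 steps before halting.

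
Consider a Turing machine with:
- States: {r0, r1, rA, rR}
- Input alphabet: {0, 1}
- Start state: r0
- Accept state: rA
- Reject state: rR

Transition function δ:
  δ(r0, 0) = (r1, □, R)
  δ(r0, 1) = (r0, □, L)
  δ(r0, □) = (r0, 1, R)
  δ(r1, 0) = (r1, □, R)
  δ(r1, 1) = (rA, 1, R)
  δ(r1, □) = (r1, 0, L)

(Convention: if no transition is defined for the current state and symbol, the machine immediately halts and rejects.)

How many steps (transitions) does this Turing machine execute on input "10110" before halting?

Execution trace:
Initial: [r0]10110
Step 1: δ(r0, 1) = (r0, □, L) → [r0]□□0110
Step 2: δ(r0, □) = (r0, 1, R) → 1[r0]□0110
Step 3: δ(r0, □) = (r0, 1, R) → 11[r0]0110
Step 4: δ(r0, 0) = (r1, □, R) → 11□[r1]110
Step 5: δ(r1, 1) = (rA, 1, R) → 11□1[rA]10

The machine reaches the accept state rA and halts.

The machine executed 5 steps before halting.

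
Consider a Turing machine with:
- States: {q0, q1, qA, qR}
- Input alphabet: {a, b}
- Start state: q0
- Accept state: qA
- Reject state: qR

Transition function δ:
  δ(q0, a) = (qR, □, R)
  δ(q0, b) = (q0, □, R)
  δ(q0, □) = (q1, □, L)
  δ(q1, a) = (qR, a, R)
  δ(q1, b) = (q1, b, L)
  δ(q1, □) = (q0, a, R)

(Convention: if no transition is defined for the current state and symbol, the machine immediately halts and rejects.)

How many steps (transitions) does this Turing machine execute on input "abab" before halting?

Execution trace:
Initial: [q0]abab
Step 1: δ(q0, a) = (qR, □, R) → □[qR]bab

The machine reaches the reject state qR and halts.

The machine executed 1 step before halting.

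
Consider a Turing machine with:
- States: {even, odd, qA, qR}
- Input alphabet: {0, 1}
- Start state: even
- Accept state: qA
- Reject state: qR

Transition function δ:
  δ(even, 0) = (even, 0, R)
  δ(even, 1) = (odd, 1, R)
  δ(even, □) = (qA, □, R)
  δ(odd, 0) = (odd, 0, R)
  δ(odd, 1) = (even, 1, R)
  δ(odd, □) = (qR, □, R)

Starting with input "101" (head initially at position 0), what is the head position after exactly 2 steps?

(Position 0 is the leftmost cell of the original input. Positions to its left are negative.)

Execution trace (head position shown):
Step 0: [even]101  (head at position 0)
Step 1: move right → 1[odd]01  (head at position 1)
Step 2: move right → 10[odd]1  (head at position 2)

After 2 steps, the head is at position 2.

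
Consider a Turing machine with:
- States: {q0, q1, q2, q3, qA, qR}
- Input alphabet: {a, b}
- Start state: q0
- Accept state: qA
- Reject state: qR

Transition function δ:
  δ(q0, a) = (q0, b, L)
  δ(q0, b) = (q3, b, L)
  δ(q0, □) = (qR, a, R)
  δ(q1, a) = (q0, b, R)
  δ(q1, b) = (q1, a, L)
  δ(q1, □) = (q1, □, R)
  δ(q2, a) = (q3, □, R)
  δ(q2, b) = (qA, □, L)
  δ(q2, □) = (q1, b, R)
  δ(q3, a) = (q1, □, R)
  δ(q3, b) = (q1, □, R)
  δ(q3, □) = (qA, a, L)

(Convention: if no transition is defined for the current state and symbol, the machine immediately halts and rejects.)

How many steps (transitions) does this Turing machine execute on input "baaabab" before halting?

Execution trace:
Initial: [q0]baaabab
Step 1: δ(q0, b) = (q3, b, L) → [q3]□baaabab
Step 2: δ(q3, □) = (qA, a, L) → [qA]□abaaabab

The machine reaches the accept state qA and halts.

The machine executed 2 steps before halting.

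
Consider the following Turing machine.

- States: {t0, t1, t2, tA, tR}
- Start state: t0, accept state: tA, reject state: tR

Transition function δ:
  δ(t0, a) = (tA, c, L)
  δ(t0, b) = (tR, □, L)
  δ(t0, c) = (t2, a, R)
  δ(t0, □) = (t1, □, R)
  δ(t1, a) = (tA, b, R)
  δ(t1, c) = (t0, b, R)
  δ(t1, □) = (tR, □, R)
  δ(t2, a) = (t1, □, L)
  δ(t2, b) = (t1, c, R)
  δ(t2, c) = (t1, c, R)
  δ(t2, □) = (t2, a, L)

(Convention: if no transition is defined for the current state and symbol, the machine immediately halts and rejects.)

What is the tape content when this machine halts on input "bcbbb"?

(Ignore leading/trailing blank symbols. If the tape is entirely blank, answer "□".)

Execution trace:
Initial: [t0]bcbbb
Step 1: δ(t0, b) = (tR, □, L) → [tR]□□cbbb

The machine reaches the reject state tR and halts.

Final tape (ignoring leading/trailing blanks): cbbb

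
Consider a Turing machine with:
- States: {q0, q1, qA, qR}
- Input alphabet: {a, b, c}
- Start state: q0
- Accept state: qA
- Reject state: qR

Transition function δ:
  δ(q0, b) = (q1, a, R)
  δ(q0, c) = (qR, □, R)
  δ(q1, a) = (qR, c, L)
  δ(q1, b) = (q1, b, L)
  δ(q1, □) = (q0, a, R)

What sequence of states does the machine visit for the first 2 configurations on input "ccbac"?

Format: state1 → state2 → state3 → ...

Execution trace:
Initial: [q0]ccbac
Step 1: δ(q0, c) = (qR, □, R) → □[qR]cbac

The machine reaches the reject state qR and halts.

State sequence: q0 → qR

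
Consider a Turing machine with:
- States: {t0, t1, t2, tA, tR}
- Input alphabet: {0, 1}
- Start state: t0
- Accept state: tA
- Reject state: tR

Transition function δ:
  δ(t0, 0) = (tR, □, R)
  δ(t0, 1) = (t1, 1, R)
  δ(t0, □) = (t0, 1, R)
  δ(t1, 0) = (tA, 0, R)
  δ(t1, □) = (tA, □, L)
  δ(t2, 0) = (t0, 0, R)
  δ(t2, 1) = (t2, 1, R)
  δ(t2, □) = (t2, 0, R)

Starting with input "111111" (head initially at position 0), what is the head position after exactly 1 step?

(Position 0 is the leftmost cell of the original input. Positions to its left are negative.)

Execution trace (head position shown):
Step 0: [t0]111111  (head at position 0)
Step 1: move right → 1[t1]11111  (head at position 1)

After 1 step, the head is at position 1.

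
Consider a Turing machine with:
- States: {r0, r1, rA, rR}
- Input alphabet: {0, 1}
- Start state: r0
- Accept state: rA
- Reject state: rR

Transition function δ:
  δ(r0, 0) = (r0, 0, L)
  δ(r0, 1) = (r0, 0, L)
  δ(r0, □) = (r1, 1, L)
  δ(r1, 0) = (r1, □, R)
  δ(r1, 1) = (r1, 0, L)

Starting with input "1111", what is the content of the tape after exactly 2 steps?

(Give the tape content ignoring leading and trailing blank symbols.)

Execution trace:
Initial: [r0]1111
Step 1: δ(r0, 1) = (r0, 0, L) → [r0]□0111
Step 2: δ(r0, □) = (r1, 1, L) → [r1]□10111

No transition is defined for δ(r1, □). By convention the machine halts and rejects.

After 2 steps, the tape (ignoring leading/trailing blanks) is: 10111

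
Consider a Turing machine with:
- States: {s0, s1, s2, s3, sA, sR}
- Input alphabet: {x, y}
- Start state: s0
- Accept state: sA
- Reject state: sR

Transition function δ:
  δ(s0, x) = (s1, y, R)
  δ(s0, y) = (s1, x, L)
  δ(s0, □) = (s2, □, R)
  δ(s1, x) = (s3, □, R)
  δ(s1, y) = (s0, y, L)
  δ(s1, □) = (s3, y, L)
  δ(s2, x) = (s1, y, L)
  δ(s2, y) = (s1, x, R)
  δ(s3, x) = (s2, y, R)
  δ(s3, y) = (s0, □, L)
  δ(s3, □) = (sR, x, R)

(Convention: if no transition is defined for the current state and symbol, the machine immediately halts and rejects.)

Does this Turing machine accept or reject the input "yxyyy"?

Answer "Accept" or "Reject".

Execution trace:
Initial: [s0]yxyyy
Step 1: δ(s0, y) = (s1, x, L) → [s1]□xxyyy
Step 2: δ(s1, □) = (s3, y, L) → [s3]□yxxyyy
Step 3: δ(s3, □) = (sR, x, R) → x[sR]yxxyyy

The machine reaches the reject state sR and halts.

Answer: Reject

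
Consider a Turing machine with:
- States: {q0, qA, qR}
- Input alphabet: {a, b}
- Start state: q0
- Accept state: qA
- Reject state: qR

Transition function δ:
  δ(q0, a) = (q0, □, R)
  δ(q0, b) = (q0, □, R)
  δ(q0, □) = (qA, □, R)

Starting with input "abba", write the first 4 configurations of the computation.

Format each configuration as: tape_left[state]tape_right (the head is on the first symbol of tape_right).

Transitions applied:
Step 1: δ(q0, a) = (q0, □, R)
Step 2: δ(q0, b) = (q0, □, R)
Step 3: δ(q0, b) = (q0, □, R)

The first 4 configurations are:
[q0]abba ⊢ □[q0]bba ⊢ □□[q0]ba ⊢ □□□[q0]a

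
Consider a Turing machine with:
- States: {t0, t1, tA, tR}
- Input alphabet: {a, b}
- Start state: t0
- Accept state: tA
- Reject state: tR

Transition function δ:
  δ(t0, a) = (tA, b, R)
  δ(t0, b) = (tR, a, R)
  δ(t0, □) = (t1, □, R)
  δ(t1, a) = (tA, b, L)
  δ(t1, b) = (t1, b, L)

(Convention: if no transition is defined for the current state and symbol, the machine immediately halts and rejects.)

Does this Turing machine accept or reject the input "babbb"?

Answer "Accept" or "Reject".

Execution trace:
Initial: [t0]babbb
Step 1: δ(t0, b) = (tR, a, R) → a[tR]abbb

The machine reaches the reject state tR and halts.

Answer: Reject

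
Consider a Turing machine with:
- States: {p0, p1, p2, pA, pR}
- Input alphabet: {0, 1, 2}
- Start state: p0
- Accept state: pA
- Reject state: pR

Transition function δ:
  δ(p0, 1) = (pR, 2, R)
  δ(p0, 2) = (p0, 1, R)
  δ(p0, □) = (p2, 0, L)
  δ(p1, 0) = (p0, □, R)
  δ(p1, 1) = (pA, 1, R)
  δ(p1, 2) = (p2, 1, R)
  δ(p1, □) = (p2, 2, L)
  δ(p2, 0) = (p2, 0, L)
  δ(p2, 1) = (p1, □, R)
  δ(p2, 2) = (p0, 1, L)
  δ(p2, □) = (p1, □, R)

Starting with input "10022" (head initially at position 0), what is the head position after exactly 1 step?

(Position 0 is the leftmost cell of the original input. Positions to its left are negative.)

Execution trace (head position shown):
Step 0: [p0]10022  (head at position 0)
Step 1: move right → 2[pR]0022  (head at position 1)

After 1 step, the head is at position 1.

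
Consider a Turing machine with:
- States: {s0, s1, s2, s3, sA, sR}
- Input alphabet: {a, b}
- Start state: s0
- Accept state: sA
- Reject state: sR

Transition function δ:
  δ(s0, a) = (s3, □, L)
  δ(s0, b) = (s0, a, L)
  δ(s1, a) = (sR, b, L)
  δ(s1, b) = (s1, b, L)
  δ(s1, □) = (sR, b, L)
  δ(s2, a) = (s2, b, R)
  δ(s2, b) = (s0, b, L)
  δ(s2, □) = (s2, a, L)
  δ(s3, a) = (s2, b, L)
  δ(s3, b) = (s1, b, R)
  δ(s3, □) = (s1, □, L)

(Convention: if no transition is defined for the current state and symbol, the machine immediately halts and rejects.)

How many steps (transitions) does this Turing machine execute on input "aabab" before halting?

Execution trace:
Initial: [s0]aabab
Step 1: δ(s0, a) = (s3, □, L) → [s3]□□abab
Step 2: δ(s3, □) = (s1, □, L) → [s1]□□□abab
Step 3: δ(s1, □) = (sR, b, L) → [sR]□b□□abab

The machine reaches the reject state sR and halts.

The machine executed 3 steps before halting.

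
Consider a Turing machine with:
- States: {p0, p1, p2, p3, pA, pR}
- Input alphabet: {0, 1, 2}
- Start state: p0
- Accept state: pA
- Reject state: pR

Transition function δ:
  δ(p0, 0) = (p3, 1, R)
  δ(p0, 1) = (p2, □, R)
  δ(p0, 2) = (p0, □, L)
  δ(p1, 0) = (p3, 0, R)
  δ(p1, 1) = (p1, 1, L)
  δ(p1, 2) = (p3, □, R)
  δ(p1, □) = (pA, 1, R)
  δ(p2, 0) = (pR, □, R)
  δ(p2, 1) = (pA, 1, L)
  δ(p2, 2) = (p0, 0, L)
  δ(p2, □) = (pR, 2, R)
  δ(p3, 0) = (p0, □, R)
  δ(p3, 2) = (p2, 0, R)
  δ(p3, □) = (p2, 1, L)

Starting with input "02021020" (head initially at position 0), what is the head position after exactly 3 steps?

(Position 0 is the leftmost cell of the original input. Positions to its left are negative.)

Execution trace (head position shown):
Step 0: [p0]02021020  (head at position 0)
Step 1: move right → 1[p3]2021020  (head at position 1)
Step 2: move right → 10[p2]021020  (head at position 2)
Step 3: move right → 10□[pR]21020  (head at position 3)

After 3 steps, the head is at position 3.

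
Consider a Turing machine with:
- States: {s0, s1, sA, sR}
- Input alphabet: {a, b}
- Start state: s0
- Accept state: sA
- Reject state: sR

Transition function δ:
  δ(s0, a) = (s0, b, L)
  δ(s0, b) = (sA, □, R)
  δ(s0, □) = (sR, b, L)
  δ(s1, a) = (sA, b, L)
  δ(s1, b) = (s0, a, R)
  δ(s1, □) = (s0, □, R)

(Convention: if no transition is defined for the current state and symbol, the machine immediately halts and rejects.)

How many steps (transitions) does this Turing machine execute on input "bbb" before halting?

Execution trace:
Initial: [s0]bbb
Step 1: δ(s0, b) = (sA, □, R) → □[sA]bb

The machine reaches the accept state sA and halts.

The machine executed 1 step before halting.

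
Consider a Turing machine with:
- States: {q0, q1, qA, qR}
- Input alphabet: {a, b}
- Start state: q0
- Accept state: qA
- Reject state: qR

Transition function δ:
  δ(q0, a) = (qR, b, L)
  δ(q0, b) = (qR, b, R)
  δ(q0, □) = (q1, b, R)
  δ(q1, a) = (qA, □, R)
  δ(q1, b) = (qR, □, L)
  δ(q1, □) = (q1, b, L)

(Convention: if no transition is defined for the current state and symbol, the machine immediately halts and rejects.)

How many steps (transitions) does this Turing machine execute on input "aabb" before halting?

Execution trace:
Initial: [q0]aabb
Step 1: δ(q0, a) = (qR, b, L) → [qR]□babb

The machine reaches the reject state qR and halts.

The machine executed 1 step before halting.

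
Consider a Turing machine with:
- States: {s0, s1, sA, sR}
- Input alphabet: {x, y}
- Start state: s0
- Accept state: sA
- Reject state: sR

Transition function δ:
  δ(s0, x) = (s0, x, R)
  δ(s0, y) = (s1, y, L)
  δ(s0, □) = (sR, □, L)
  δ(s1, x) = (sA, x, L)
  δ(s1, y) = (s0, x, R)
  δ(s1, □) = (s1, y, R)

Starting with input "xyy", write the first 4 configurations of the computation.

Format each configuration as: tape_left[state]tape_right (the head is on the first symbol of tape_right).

Transitions applied:
Step 1: δ(s0, x) = (s0, x, R)
Step 2: δ(s0, y) = (s1, y, L)
Step 3: δ(s1, x) = (sA, x, L)

The first 4 configurations are:
[s0]xyy ⊢ x[s0]yy ⊢ [s1]xyy ⊢ [sA]□xyy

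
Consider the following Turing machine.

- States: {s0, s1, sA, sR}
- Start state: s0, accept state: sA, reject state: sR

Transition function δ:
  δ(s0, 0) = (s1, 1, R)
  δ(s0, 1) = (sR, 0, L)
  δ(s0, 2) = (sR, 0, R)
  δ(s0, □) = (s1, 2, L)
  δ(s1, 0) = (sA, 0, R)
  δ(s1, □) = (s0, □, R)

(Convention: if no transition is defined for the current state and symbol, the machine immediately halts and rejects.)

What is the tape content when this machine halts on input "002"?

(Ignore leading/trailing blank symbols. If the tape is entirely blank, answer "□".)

Execution trace:
Initial: [s0]002
Step 1: δ(s0, 0) = (s1, 1, R) → 1[s1]02
Step 2: δ(s1, 0) = (sA, 0, R) → 10[sA]2

The machine reaches the accept state sA and halts.

Final tape (ignoring leading/trailing blanks): 102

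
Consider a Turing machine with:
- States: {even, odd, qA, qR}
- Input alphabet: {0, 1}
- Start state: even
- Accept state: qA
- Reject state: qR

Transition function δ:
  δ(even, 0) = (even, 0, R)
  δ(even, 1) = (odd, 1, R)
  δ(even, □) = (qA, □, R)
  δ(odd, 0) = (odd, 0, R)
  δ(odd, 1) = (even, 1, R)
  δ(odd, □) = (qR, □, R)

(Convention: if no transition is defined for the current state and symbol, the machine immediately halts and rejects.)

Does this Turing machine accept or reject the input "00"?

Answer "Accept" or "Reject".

Execution trace:
Initial: [even]00
Step 1: δ(even, 0) = (even, 0, R) → 0[even]0
Step 2: δ(even, 0) = (even, 0, R) → 00[even]□
Step 3: δ(even, □) = (qA, □, R) → 00□[qA]□

The machine reaches the accept state qA and halts.

Answer: Accept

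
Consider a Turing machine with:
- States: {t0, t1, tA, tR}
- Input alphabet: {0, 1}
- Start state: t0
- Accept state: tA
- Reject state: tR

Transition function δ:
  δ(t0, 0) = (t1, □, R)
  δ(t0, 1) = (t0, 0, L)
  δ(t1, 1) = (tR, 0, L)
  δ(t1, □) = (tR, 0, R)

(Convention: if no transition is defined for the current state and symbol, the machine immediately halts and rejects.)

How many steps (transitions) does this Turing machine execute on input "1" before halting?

Execution trace:
Initial: [t0]1
Step 1: δ(t0, 1) = (t0, 0, L) → [t0]□0

No transition is defined for δ(t0, □). By convention the machine halts and rejects.

The machine executed 1 step before halting.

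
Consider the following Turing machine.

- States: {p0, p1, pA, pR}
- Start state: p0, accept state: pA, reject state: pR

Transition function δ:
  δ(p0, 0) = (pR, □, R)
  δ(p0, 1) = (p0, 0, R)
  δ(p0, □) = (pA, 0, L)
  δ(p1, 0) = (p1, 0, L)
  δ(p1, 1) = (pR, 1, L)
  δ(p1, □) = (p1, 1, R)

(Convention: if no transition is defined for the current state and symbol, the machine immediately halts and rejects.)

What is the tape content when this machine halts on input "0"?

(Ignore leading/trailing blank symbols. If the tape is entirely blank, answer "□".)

Execution trace:
Initial: [p0]0
Step 1: δ(p0, 0) = (pR, □, R) → □[pR]□

The machine reaches the reject state pR and halts.

Final tape (ignoring leading/trailing blanks): □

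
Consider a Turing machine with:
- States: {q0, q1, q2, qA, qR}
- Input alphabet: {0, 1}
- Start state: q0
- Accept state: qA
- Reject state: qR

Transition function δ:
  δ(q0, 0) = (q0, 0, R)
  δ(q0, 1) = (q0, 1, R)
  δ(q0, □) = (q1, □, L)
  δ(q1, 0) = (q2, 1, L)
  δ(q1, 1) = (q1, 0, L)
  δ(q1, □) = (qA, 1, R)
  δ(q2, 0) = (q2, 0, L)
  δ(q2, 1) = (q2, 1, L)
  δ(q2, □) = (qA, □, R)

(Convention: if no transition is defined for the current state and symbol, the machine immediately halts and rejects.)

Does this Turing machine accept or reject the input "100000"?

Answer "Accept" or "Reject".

Execution trace:
Initial: [q0]100000
Step 1: δ(q0, 1) = (q0, 1, R) → 1[q0]00000
Step 2: δ(q0, 0) = (q0, 0, R) → 10[q0]0000
Step 3: δ(q0, 0) = (q0, 0, R) → 100[q0]000
Step 4: δ(q0, 0) = (q0, 0, R) → 1000[q0]00
Step 5: δ(q0, 0) = (q0, 0, R) → 10000[q0]0
Step 6: δ(q0, 0) = (q0, 0, R) → 100000[q0]□
Step 7: δ(q0, □) = (q1, □, L) → 10000[q1]0□
Step 8: δ(q1, 0) = (q2, 1, L) → 1000[q2]01□
Step 9: δ(q2, 0) = (q2, 0, L) → 100[q2]001□
Step 10: δ(q2, 0) = (q2, 0, L) → 10[q2]0001□
Step 11: δ(q2, 0) = (q2, 0, L) → 1[q2]00001□
Step 12: δ(q2, 0) = (q2, 0, L) → [q2]100001□
Step 13: δ(q2, 1) = (q2, 1, L) → [q2]□100001□
Step 14: δ(q2, □) = (qA, □, R) → □[qA]100001□

The machine reaches the accept state qA and halts.

Answer: Accept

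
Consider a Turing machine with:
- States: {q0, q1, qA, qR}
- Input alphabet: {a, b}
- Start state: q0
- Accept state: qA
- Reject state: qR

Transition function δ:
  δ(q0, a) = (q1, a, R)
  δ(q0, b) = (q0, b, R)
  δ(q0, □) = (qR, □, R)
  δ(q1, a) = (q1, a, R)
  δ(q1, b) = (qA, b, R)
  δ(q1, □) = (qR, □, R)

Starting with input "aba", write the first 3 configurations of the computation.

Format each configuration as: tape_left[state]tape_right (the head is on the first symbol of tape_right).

Transitions applied:
Step 1: δ(q0, a) = (q1, a, R)
Step 2: δ(q1, b) = (qA, b, R)

The first 3 configurations are:
[q0]aba ⊢ a[q1]ba ⊢ ab[qA]a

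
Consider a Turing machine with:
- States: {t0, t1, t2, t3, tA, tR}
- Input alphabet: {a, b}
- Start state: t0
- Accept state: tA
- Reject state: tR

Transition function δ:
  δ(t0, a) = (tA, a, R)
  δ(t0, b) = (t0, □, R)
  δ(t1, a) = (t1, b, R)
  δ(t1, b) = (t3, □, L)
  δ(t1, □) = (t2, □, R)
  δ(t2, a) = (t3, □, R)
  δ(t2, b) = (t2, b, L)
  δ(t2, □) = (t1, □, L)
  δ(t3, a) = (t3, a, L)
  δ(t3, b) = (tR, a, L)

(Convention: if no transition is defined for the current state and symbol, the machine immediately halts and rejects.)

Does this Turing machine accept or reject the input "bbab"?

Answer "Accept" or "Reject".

Execution trace:
Initial: [t0]bbab
Step 1: δ(t0, b) = (t0, □, R) → □[t0]bab
Step 2: δ(t0, b) = (t0, □, R) → □□[t0]ab
Step 3: δ(t0, a) = (tA, a, R) → □□a[tA]b

The machine reaches the accept state tA and halts.

Answer: Accept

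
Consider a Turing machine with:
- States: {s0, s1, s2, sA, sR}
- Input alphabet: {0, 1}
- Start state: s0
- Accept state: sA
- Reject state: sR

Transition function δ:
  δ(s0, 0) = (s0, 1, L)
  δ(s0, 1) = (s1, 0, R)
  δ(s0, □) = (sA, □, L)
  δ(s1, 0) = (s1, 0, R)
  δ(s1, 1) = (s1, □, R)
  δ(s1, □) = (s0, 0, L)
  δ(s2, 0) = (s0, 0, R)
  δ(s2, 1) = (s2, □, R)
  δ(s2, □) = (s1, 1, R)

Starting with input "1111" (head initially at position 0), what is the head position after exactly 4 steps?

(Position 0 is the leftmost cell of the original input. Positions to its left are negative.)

Execution trace (head position shown):
Step 0: [s0]1111  (head at position 0)
Step 1: move right → 0[s1]111  (head at position 1)
Step 2: move right → 0□[s1]11  (head at position 2)
Step 3: move right → 0□□[s1]1  (head at position 3)
Step 4: move right → 0□□□[s1]□  (head at position 4)

After 4 steps, the head is at position 4.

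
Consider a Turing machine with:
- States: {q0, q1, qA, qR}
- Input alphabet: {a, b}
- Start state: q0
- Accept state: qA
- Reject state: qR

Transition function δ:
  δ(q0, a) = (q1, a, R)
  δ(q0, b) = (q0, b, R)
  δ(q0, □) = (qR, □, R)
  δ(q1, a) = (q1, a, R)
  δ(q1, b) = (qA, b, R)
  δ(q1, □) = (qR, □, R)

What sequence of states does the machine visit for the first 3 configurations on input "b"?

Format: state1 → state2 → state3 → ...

Execution trace:
Initial: [q0]b
Step 1: δ(q0, b) = (q0, b, R) → b[q0]□
Step 2: δ(q0, □) = (qR, □, R) → b□[qR]□

The machine reaches the reject state qR and halts.

State sequence: q0 → q0 → qR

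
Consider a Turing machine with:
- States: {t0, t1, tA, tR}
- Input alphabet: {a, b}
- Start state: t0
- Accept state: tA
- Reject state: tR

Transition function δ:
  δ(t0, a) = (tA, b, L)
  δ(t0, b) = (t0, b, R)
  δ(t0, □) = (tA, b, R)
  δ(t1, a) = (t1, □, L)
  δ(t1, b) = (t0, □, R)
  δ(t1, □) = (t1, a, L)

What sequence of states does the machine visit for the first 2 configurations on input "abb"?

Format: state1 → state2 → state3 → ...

Execution trace:
Initial: [t0]abb
Step 1: δ(t0, a) = (tA, b, L) → [tA]□bbb

The machine reaches the accept state tA and halts.

State sequence: t0 → tA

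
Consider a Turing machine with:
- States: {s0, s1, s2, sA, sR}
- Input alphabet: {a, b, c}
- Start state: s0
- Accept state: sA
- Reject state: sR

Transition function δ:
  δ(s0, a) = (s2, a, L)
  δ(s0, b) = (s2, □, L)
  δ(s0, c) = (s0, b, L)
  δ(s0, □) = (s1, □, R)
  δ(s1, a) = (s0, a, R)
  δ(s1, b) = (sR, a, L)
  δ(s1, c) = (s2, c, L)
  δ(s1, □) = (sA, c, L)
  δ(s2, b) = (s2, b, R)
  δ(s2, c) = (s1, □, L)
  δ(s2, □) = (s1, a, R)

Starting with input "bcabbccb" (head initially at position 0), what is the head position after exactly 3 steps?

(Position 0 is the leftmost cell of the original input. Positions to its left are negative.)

Execution trace (head position shown):
Step 0: [s0]bcabbccb  (head at position 0)
Step 1: move left → [s2]□□cabbccb  (head at position -1)
Step 2: move right → a[s1]□cabbccb  (head at position 0)
Step 3: move left → [sA]accabbccb  (head at position -1)

After 3 steps, the head is at position -1.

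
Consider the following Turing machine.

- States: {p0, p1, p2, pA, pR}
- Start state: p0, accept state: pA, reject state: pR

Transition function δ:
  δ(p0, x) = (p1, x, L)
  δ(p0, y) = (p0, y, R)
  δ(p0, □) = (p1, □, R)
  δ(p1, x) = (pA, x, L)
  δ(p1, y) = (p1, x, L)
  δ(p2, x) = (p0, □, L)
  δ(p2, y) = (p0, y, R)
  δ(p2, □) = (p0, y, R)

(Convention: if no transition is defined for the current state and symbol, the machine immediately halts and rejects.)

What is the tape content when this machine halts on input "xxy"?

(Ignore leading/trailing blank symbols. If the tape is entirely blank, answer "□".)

Execution trace:
Initial: [p0]xxy
Step 1: δ(p0, x) = (p1, x, L) → [p1]□xxy

No transition is defined for δ(p1, □). By convention the machine halts and rejects.

Final tape (ignoring leading/trailing blanks): xxy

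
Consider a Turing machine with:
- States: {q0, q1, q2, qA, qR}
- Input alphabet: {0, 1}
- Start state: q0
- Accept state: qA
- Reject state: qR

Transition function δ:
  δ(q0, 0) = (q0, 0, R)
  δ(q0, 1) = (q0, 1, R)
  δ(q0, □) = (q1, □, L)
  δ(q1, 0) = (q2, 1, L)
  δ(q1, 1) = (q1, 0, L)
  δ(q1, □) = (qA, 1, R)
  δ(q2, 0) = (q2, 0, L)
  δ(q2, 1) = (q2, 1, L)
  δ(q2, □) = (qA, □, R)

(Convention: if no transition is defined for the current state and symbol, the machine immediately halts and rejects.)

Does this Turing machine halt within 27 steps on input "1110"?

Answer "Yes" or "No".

Execution trace:
Initial: [q0]1110
Step 1: δ(q0, 1) = (q0, 1, R) → 1[q0]110
Step 2: δ(q0, 1) = (q0, 1, R) → 11[q0]10
Step 3: δ(q0, 1) = (q0, 1, R) → 111[q0]0
Step 4: δ(q0, 0) = (q0, 0, R) → 1110[q0]□
Step 5: δ(q0, □) = (q1, □, L) → 111[q1]0□
Step 6: δ(q1, 0) = (q2, 1, L) → 11[q2]11□
Step 7: δ(q2, 1) = (q2, 1, L) → 1[q2]111□
Step 8: δ(q2, 1) = (q2, 1, L) → [q2]1111□
Step 9: δ(q2, 1) = (q2, 1, L) → [q2]□1111□
Step 10: δ(q2, □) = (qA, □, R) → □[qA]1111□

The machine reaches the accept state qA and halts.
The machine halted after 10 steps (within the 27-step bound).

Answer: Yes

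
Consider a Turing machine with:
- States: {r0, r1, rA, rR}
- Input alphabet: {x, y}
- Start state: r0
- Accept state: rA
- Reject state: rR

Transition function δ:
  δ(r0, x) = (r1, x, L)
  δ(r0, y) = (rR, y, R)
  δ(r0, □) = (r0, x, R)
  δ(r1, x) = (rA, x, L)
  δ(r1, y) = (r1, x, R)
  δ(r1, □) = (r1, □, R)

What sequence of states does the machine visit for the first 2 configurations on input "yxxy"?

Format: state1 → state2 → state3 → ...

Execution trace:
Initial: [r0]yxxy
Step 1: δ(r0, y) = (rR, y, R) → y[rR]xxy

The machine reaches the reject state rR and halts.

State sequence: r0 → rR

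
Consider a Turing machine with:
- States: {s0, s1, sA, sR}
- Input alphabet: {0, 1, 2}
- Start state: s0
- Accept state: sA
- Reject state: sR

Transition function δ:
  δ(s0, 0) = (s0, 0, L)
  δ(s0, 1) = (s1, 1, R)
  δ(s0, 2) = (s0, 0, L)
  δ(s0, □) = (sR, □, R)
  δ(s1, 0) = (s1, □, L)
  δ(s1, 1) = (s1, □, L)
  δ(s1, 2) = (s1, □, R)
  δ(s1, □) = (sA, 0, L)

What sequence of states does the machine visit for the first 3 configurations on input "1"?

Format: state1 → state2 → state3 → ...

Execution trace:
Initial: [s0]1
Step 1: δ(s0, 1) = (s1, 1, R) → 1[s1]□
Step 2: δ(s1, □) = (sA, 0, L) → [sA]10

The machine reaches the accept state sA and halts.

State sequence: s0 → s1 → sA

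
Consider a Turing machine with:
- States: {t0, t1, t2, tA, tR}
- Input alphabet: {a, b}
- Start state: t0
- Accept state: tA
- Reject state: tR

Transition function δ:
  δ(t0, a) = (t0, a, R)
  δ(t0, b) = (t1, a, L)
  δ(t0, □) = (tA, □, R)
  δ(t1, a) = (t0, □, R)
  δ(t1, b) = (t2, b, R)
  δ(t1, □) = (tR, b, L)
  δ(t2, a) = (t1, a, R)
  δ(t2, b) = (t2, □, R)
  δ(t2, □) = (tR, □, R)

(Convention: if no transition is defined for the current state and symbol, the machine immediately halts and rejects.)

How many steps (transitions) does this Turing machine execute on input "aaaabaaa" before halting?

Execution trace:
Initial: [t0]aaaabaaa
Step 1: δ(t0, a) = (t0, a, R) → a[t0]aaabaaa
Step 2: δ(t0, a) = (t0, a, R) → aa[t0]aabaaa
Step 3: δ(t0, a) = (t0, a, R) → aaa[t0]abaaa
Step 4: δ(t0, a) = (t0, a, R) → aaaa[t0]baaa
Step 5: δ(t0, b) = (t1, a, L) → aaa[t1]aaaaa
Step 6: δ(t1, a) = (t0, □, R) → aaa□[t0]aaaa
Step 7: δ(t0, a) = (t0, a, R) → aaa□a[t0]aaa
Step 8: δ(t0, a) = (t0, a, R) → aaa□aa[t0]aa
Step 9: δ(t0, a) = (t0, a, R) → aaa□aaa[t0]a
Step 10: δ(t0, a) = (t0, a, R) → aaa□aaaa[t0]□
Step 11: δ(t0, □) = (tA, □, R) → aaa□aaaa□[tA]□

The machine reaches the accept state tA and halts.

The machine executed 11 steps before halting.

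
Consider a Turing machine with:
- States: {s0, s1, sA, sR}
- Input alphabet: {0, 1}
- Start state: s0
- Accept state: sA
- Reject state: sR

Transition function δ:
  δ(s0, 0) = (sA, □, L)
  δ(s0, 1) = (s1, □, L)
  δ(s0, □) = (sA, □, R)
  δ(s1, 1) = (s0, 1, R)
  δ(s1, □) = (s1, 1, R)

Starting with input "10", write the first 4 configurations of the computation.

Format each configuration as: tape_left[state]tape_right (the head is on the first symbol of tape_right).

Transitions applied:
Step 1: δ(s0, 1) = (s1, □, L)
Step 2: δ(s1, □) = (s1, 1, R)
Step 3: δ(s1, □) = (s1, 1, R)

The first 4 configurations are:
[s0]10 ⊢ [s1]□□0 ⊢ 1[s1]□0 ⊢ 11[s1]0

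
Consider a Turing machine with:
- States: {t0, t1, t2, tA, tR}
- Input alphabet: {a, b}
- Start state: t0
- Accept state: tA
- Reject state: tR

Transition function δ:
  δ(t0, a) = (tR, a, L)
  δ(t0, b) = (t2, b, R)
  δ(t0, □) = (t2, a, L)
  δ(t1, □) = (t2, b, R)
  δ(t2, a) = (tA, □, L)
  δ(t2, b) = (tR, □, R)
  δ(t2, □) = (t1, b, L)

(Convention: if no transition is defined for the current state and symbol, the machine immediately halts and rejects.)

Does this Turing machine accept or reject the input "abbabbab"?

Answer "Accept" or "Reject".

Execution trace:
Initial: [t0]abbabbab
Step 1: δ(t0, a) = (tR, a, L) → [tR]□abbabbab

The machine reaches the reject state tR and halts.

Answer: Reject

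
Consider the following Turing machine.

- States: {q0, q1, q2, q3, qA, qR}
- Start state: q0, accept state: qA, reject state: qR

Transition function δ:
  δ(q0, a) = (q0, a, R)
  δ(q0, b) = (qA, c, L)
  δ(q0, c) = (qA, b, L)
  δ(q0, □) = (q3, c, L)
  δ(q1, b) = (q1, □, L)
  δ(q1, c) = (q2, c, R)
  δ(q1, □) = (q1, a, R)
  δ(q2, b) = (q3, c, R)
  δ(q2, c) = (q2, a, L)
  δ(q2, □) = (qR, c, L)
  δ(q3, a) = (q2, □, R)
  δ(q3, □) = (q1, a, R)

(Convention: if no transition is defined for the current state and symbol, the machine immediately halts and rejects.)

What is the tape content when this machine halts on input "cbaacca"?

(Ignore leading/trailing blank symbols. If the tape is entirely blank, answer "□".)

Execution trace:
Initial: [q0]cbaacca
Step 1: δ(q0, c) = (qA, b, L) → [qA]□bbaacca

The machine reaches the accept state qA and halts.

Final tape (ignoring leading/trailing blanks): bbaacca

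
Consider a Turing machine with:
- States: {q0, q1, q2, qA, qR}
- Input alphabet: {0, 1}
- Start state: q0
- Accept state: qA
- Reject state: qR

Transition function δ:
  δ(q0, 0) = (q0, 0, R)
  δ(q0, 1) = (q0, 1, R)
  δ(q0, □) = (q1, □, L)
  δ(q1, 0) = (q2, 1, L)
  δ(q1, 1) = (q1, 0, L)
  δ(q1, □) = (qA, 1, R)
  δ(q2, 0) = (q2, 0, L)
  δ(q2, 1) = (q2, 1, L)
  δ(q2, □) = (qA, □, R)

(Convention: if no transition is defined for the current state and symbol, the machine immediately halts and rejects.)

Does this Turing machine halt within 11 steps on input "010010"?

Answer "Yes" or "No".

Execution trace:
Initial: [q0]010010
Step 1: δ(q0, 0) = (q0, 0, R) → 0[q0]10010
Step 2: δ(q0, 1) = (q0, 1, R) → 01[q0]0010
Step 3: δ(q0, 0) = (q0, 0, R) → 010[q0]010
Step 4: δ(q0, 0) = (q0, 0, R) → 0100[q0]10
Step 5: δ(q0, 1) = (q0, 1, R) → 01001[q0]0
Step 6: δ(q0, 0) = (q0, 0, R) → 010010[q0]□
Step 7: δ(q0, □) = (q1, □, L) → 01001[q1]0□
Step 8: δ(q1, 0) = (q2, 1, L) → 0100[q2]11□
Step 9: δ(q2, 1) = (q2, 1, L) → 010[q2]011□
Step 10: δ(q2, 0) = (q2, 0, L) → 01[q2]0011□
Step 11: δ(q2, 0) = (q2, 0, L) → 0[q2]10011□

The machine has not reached a halting state after 11 steps.
The machine did not halt within the 11-step bound.

Answer: No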